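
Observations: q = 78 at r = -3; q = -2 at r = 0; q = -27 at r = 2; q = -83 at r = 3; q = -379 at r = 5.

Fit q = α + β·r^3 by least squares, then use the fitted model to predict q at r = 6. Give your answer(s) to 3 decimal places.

Sums needed: Σ1 = 5, Σr^3 = 133, Σr^3·r^3 = 17147.
Moment sums: Σq = -413, Σr^3·q = -51938.
So MᵀM·[α, β]ᵀ = Mᵀq: [[5, 133]; [133, 17147]]·[α, β]ᵀ = [-413, -51938]ᵀ.
Eliminating β: 17147·(row 1) − 133·(row 2) gives 68046·α = 17147·(-413) − 133·(-51938) = -173957, so α = -173957/68046.
Then β = ((-51938) − 133·(-173957/68046))/17147 = -204761/68046.
At r = 6: q̂ = (-173957/68046)·(1) + (-204761/68046)·(216) = -44402333/68046.

q̂ = -652.534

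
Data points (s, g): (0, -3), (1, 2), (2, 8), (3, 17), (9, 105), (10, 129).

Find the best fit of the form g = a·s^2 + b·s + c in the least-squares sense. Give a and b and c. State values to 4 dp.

MᵀM·[a, b, c]ᵀ = Mᵀg reads: 16659·a + 1765·b + 195·c = 21592;  1765·a + 195·b + 25·c = 2304;  195·a + 25·b + 6·c = 258.
Solving the 3×3 system (Gaussian elimination) gives a = 2176/2271, b = 13182/3785, c = -6022/2271.

a = 0.9582, b = 3.4827, c = -2.6517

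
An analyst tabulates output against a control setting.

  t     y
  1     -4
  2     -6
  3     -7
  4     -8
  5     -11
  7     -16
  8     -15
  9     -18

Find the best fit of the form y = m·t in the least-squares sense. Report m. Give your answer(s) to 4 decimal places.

m = -2.0803

Forming XᵀX = [[249]] and Xᵀy = [-518]ᵀ gives XᵀX·[m]ᵀ = Xᵀy.
Hence m = -518 / 249 ≈ -2.08032.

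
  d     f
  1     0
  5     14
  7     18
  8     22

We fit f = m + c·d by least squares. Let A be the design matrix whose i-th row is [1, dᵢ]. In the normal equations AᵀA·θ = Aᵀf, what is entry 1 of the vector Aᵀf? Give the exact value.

Entry 1 ↔ basis 1, so (Aᵀf)_{1} = Σᵢ fᵢ = (1)·(0) + (1)·(14) + (1)·(18) + (1)·(22) = 54.

54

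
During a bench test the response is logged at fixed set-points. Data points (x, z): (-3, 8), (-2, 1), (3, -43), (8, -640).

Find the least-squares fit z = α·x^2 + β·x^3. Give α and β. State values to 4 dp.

α = -1.9812, β = -1.0021

Forming AᵀA = [[4274, 32736]; [32736, 263666]] and Aᵀz = [-41271, -329065]ᵀ gives AᵀA·[α, β]ᵀ = Aᵀz.
Determinant 4274·263666 − 32736² = 55262788.
α = ((-41271)·263666 − 32736·(-329065))/55262788 = -54743823/27631394; β = (4274·(-329065) − 32736·(-41271))/55262788 = -27688177/27631394.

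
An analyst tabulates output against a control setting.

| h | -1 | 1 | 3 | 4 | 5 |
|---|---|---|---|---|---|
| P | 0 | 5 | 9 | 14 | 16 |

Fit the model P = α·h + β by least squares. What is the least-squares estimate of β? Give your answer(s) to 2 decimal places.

Forming AᵀA = [[52, 12]; [12, 5]] and AᵀP = [168, 44]ᵀ gives AᵀA·[α, β]ᵀ = AᵀP.
Eliminating β: 5·(row 1) − 12·(row 2) gives 116·α = 5·168 − 12·44 = 312, so α = 78/29.
Then β = (44 − 12·(78/29))/5 = 68/29.

β = 2.34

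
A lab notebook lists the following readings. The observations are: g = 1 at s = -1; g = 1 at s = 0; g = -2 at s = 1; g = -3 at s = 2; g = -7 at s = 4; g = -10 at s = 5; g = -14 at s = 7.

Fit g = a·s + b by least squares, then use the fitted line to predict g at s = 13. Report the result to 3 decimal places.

ĝ = -25.325

Setting ∂/∂a … = 0 gives: 96·a + 18·b = -185;  18·a + 7·b = -34.
(Σs·s = 96, Σs = 18, Σ1 = 7, Σs·g = -185, Σg = -34.)
Determinant 96·7 − 18² = 348.
a = ((-185)·7 − 18·(-34))/348 = -683/348; b = (96·(-34) − 18·(-185))/348 = 11/58.
At s = 13: ĝ = (-683/348)·(13) + (11/58)·(1) = -8813/348.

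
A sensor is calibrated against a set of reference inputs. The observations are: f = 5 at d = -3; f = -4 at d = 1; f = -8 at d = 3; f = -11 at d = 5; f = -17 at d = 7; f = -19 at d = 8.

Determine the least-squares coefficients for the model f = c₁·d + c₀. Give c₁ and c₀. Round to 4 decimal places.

The normal equations are: 157·c₁ + 21·c₀ = -369;  21·c₁ + 6·c₀ = -54.
Eliminating c₀: 6·(row 1) − 21·(row 2) gives 501·c₁ = 6·(-369) − 21·(-54) = -1080, so c₁ = -360/167.
Then c₀ = ((-54) − 21·(-360/167))/6 = -243/167.

c₁ = -2.1557, c₀ = -1.4551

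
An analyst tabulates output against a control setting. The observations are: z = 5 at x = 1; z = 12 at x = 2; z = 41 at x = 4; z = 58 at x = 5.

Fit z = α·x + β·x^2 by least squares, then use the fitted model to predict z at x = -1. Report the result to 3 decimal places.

Entries of AᵀA: Σx·x = 46, Σx·x^2 = 198, Σx^2·x^2 = 898.
And Σx·z = 483, Σx^2·z = 2159.
Eliminating β: 898·(row 1) − 198·(row 2) gives 2104·α = 898·483 − 198·2159 = 6252, so α = 1563/526.
Then β = (2159 − 198·(1563/526))/898 = 460/263.
At x = -1: ẑ = (1563/526)·(-1) + (460/263)·(1) = -643/526.

ẑ = -1.222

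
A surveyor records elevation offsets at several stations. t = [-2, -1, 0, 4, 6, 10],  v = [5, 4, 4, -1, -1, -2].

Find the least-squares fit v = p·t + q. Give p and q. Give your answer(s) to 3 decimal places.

Forming MᵀM = [[157, 17]; [17, 6]] and Mᵀv = [-44, 9]ᵀ gives MᵀM·[p, q]ᵀ = Mᵀv.
Determinant 157·6 − 17² = 653.
p = ((-44)·6 − 17·9)/653 = -417/653; q = (157·9 − 17·(-44))/653 = 2161/653.

p = -0.639, q = 3.309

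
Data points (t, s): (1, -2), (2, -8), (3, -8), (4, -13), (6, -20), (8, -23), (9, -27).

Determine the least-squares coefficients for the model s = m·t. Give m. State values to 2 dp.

m = -3.04

From the data, Σt·t = 211.
For Mᵀs: Σt·s = -641.
MᵀM·[m]ᵀ = Mᵀs becomes [[211]]·[m]ᵀ = [-641]ᵀ.
m = (-641)/211 = -3.03791.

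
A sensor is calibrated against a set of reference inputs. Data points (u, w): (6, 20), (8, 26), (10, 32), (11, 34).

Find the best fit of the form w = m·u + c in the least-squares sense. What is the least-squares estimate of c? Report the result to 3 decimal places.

With design matrix M, MᵀM = [[321, 35]; [35, 4]] and Mᵀw = [1022, 112]ᵀ.
Eliminating c: 4·(row 1) − 35·(row 2) gives 59·m = 4·1022 − 35·112 = 168, so m = 168/59.
Then c = (112 − 35·(168/59))/4 = 182/59.

c = 3.085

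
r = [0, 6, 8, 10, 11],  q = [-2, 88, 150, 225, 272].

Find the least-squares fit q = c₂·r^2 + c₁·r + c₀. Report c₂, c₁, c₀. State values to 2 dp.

The normal equations are: 30033·c₂ + 3059·c₁ + 321·c₀ = 68180;  3059·c₂ + 321·c₁ + 35·c₀ = 6970;  321·c₂ + 35·c₁ + 5·c₀ = 733.
Inverting the 3×3 Gram matrix, [c₂, c₁, c₀]ᵀ = [34987/17794, 16217/5084, -69763/35588]ᵀ.

c₂ = 1.97, c₁ = 3.19, c₀ = -1.96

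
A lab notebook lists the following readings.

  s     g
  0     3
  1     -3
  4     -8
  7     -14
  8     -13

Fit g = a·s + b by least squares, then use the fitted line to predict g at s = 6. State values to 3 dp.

ĝ = -10.880

Sums needed: Σs·s = 130, Σs = 20, Σ1 = 5.
Moment sums: Σs·g = -237, Σg = -35.
Normal equations: [[130, 20]; [20, 5]]·[a, b]ᵀ = [-237, -35]ᵀ.
det = 130·5 − 20² = 250.
a = ((-237)·5 − 20·(-35))/250 = -97/50; b = (130·(-35) − 20·(-237))/250 = 19/25.
At s = 6: ĝ = (-97/50)·(6) + (19/25)·(1) = -272/25.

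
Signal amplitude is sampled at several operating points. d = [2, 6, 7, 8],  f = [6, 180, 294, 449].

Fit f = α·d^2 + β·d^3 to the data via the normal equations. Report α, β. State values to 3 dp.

α = -0.989, β = 1.000

The normal system AᵀA·[α, β]ᵀ = Aᵀf is [[7809, 57383]; [57383, 426513]]·[α, β]ᵀ = [49646, 369658]ᵀ.
det = 7809·426513 − 57383² = 37831328.
α = (49646·426513 − 57383·369658)/37831328 = -4677577/4728916; β = (7809·369658 − 57383·49646)/37831328 = 4727863/4728916.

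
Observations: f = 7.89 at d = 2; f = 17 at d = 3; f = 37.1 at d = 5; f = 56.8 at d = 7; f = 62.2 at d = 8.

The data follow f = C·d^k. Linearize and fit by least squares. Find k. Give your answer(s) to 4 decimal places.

With ln fᵢ as the transformed response and ln dᵢ as the regressor:
Sums: Σln d = 7.4265, Σ(ln d)² = 12.3883, Σln f = 16.6823, Σln d·ln f = 26.8097.
Normal system: [[12.3883, 7.4265]; [7.4265, 5]]·[k, ln C]ᵀ = [26.8097, 16.6823]ᵀ.
Solving (det = 6.7880): k = 1.49620, ln C = 1.11415.

k = 1.4962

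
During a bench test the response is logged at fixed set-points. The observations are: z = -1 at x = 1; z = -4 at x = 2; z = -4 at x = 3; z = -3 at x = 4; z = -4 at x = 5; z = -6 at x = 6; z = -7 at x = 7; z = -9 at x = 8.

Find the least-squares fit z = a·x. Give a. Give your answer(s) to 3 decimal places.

Setting ∂/∂a … = 0 gives: 204·a = -210.
(Σx·x = 204, Σx·z = -210.)
Hence a = -210 / 204 ≈ -1.02941.

a = -1.029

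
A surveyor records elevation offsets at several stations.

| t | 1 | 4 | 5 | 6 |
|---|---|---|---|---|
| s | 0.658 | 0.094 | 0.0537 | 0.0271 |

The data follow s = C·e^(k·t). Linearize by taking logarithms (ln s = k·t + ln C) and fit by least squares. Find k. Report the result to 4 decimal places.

k = -0.6347

With ln sᵢ as the transformed response and tᵢ as the regressor:
Σt = 16.0000, Σ(t)² = 78.0000, Σln s = -9.3156, Σt·ln s = -46.1474.
Equations: 78.0000·k + 16.0000·ln C = -46.1474;  16.0000·k + 4·ln C = -9.3156.
Slope k = (n·Σt·ln s − Σt·Σln s)/(n·Σ(t)² − (Σt)²) = (4·-46.1474 − 16.0000·-9.3156)/56.0000 = -0.63465; ln C = (Σln s − k·Σt)/n = 0.20972.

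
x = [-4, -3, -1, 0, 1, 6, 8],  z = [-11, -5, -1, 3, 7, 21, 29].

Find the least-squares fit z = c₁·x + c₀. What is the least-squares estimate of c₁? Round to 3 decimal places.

Setting ∂/∂c₁ … = 0 gives: 127·c₁ + 7·c₀ = 425;  7·c₁ + 7·c₀ = 43.
(Σx·x = 127, Σx = 7, Σ1 = 7, Σx·z = 425, Σz = 43.)
Eliminating c₀: 7·(row 1) − 7·(row 2) gives 840·c₁ = 7·425 − 7·43 = 2674, so c₁ = 191/60.
Then c₀ = (43 − 7·(191/60))/7 = 1243/420.

c₁ = 3.183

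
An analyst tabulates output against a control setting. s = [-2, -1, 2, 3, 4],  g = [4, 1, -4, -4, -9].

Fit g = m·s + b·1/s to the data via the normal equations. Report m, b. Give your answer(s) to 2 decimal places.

With design matrix M, MᵀM = [[34, 5]; [5, 241/144]] and Mᵀg = [-65, -103/12]ᵀ.
Determinant 34·(241/144) − 5² = 2297/72.
m = ((-65)·(241/144) − 5·(-103/12))/(2297/72) = -9485/4594; b = (34·(-103/12) − 5·(-65))/(2297/72) = 2388/2297.

m = -2.06, b = 1.04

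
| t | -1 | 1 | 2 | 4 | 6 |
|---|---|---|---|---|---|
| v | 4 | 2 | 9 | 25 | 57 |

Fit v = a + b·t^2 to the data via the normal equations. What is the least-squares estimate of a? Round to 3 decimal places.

a = 1.703

Normal-equation sums: Σ1 = 5, Σt^2 = 58, Σt^2·t^2 = 1570.
Moment sums: Σv = 97, Σt^2·v = 2494.
Normal equations: [[5, 58]; [58, 1570]]·[a, b]ᵀ = [97, 2494]ᵀ.
Determinant 5·1570 − 58² = 4486.
a = (97·1570 − 58·2494)/4486 = 3819/2243; b = (5·2494 − 58·97)/4486 = 3422/2243.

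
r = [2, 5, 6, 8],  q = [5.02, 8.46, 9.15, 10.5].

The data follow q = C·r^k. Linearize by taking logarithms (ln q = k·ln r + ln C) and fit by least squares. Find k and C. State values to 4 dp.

k = 0.5380, C = 3.4838

With ln qᵢ as the transformed response and ln rᵢ as the regressor:
Σln r = 6.1738, Σ(ln r)² = 10.6052, Σln q = 8.3139, Σln r·ln q = 13.4111.
Equations: 10.6052·k + 6.1738·ln C = 13.4111;  6.1738·k + 4·ln C = 8.3139.
Δ = 10.6052·4 − (6.1738)² = 4.3053; k = (13.4111·4 − 6.1738·8.3139)/4.3053 = 0.53799, ln C = (10.6052·8.3139 − 6.1738·13.4111)/4.3053 = 1.24812, so C = exp(1.24812) = 3.48378.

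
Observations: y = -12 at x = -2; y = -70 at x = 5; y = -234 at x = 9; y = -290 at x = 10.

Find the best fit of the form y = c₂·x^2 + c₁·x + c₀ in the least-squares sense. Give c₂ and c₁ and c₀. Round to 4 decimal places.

Normal-equation sums: Σx^2·x^2 = 17202, Σx^2·x = 1846, Σx^2 = 210, Σx·x = 210, Σx = 22, Σ1 = 4.
Moment sums: Σx^2·y = -49752, Σx·y = -5332, Σy = -606.
MᵀM·[c₂, c₁, c₀]ᵀ = Mᵀy becomes [[17202, 1846, 210]; [1846, 210, 22]; [210, 22, 4]]·[c₂, c₁, c₀]ᵀ = [-49752, -5332, -606]ᵀ.
Inverting the 3×3 Gram matrix, [c₂, c₁, c₀]ᵀ = [-53771/18068, 11661/18068, 5385/4517]ᵀ.

c₂ = -2.9760, c₁ = 0.6454, c₀ = 1.1922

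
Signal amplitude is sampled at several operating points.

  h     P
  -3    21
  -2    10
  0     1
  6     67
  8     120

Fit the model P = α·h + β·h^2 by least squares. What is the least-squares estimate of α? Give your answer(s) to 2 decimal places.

From the data, Σh·h = 113, Σh·h^2 = 693, Σh^2·h^2 = 5489.
Moment sums: Σh·P = 1279, Σh^2·P = 10321.
XᵀX·[α, β]ᵀ = XᵀP becomes [[113, 693]; [693, 5489]]·[α, β]ᵀ = [1279, 10321]ᵀ.
Determinant 113·5489 − 693² = 140008.
α = (1279·5489 − 693·10321)/140008 = -6001/6364; β = (113·10321 − 693·1279)/140008 = 139963/70004.

α = -0.94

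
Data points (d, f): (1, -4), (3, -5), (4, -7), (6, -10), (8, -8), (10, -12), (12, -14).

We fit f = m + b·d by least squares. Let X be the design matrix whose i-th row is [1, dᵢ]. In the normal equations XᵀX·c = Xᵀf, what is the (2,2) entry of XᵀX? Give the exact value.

Row 2 ↔ basis d, column 2 ↔ basis d, so (XᵀX)_{2,2} = Σᵢ (d)·(d) = (1)·(1) + (3)·(3) + (4)·(4) + (6)·(6) + (8)·(8) + (10)·(10) + (12)·(12) = 370.

370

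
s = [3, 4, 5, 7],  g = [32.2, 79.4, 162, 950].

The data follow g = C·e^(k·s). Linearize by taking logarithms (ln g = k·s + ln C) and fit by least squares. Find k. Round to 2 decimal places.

k = 0.84

Taking logs, ln g = k·s + ln C, so regress ln g on s.
AᵀA = [[99.0000, 19.0000]; [19.0000, 4]], rhs = [101.3471, 19.7905]ᵀ  (here Σs = 19.0000, Σ(s)² = 99.0000, Σln g = 19.7905, Σs·ln g = 101.3471).
Solving (det = 35.0000): k = 0.83910, ln C = 0.96191.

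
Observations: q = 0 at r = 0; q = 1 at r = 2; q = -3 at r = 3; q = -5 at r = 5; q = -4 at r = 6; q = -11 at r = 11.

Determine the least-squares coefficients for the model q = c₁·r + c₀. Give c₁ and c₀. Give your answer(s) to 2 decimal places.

Setting ∂/∂c₁ … = 0 gives: 195·c₁ + 27·c₀ = -177;  27·c₁ + 6·c₀ = -22.
(Σr·r = 195, Σr = 27, Σ1 = 6, Σr·q = -177, Σq = -22.)
det = 195·6 − 27² = 441.
c₁ = ((-177)·6 − 27·(-22))/441 = -52/49; c₀ = (195·(-22) − 27·(-177))/441 = 163/147.

c₁ = -1.06, c₀ = 1.11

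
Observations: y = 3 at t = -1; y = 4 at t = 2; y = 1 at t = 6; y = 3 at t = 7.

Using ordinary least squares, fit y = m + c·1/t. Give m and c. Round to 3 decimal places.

Entries of XᵀX: Σ1 = 4, Σ1/t = -4/21, Σ1/t·1/t = 1145/882.
And Σy = 11, Σ1/t·y = -17/42.
Normal equations: [[4, -4/21]; [-4/21, 1145/882]]·[m, c]ᵀ = [11, -17/42]ᵀ.
Δ = 4·(1145/882) − (-4/21)² = 758/147.
m = (11·(1145/882) − (-4/21)·(-17/42))/(758/147) = 12527/4548; c = (4·(-17/42) − (-4/21)·11)/(758/147) = 35/379.

m = 2.754, c = 0.092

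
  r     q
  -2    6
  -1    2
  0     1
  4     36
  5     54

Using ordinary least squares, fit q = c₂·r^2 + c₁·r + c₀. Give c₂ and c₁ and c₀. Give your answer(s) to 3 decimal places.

c₂ = 1.863, c₁ = 1.255, c₀ = 1.153

XᵀX·[c₂, c₁, c₀]ᵀ = Xᵀq reads: 898·c₂ + 180·c₁ + 46·c₀ = 1952;  180·c₂ + 46·c₁ + 6·c₀ = 400;  46·c₂ + 6·c₁ + 5·c₀ = 99.
(Σr^2·r^2 = 898, Σr^2·r = 180, Σr^2 = 46, Σr·r = 46, Σr = 6, Σ1 = 5, Σr^2·q = 1952, Σr·q = 400, Σq = 99.)
Solving the 3×3 system (Gaussian elimination) gives c₂ = 6631/3559, c₁ = 4465/3559, c₀ = 4105/3559.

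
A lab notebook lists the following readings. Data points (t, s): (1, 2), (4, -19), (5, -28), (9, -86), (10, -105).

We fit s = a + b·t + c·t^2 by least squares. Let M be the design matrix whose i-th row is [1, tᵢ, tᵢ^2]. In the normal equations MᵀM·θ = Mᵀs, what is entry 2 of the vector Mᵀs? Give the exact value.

-2038

Entry 2 ↔ basis t, so (Mᵀs)_{2} = Σᵢ (t)·sᵢ = (1)·(2) + (4)·(-19) + (5)·(-28) + (9)·(-86) + (10)·(-105) = -2038.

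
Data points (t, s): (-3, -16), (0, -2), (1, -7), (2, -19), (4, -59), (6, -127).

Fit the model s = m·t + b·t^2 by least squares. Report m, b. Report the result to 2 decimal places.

m = -3.41, b = -2.94

The normal system XᵀX·[m, b]ᵀ = Xᵀs is [[66, 262]; [262, 1650]]·[m, b]ᵀ = [-995, -5743]ᵀ.
Eliminating b: 1650·(row 1) − 262·(row 2) gives 40256·m = 1650·(-995) − 262·(-5743) = -137084, so m = -34271/10064.
Then b = ((-5743) − 262·(-34271/10064))/1650 = -29587/10064.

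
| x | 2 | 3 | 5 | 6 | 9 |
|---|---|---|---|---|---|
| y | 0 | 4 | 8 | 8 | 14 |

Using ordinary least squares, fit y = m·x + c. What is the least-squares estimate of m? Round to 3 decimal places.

The normal equations are: 155·m + 25·c = 226;  25·m + 5·c = 34.
(Σx·x = 155, Σx = 25, Σ1 = 5, Σx·y = 226, Σy = 34.)
det = 155·5 − 25² = 150.
m = (226·5 − 25·34)/150 = 28/15; c = (155·34 − 25·226)/150 = -38/15.

m = 1.867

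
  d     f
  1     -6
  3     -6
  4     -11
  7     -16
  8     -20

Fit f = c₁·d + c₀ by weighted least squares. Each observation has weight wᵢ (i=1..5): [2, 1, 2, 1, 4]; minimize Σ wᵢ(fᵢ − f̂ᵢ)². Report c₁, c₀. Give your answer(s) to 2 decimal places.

AᵀWA·[c₁, c₀]ᵀ = AᵀWf reads: 348·c₁ + 52·c₀ = -870;  52·c₁ + 10·c₀ = -136.
Determinant 348·10 − 52² = 776.
c₁ = ((-870)·10 − 52·(-136))/776 = -407/194; c₀ = (348·(-136) − 52·(-870))/776 = -261/97.

c₁ = -2.10, c₀ = -2.69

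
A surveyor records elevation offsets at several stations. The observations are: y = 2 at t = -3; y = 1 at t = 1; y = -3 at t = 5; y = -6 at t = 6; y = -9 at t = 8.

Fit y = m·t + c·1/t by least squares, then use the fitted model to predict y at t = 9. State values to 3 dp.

Sums needed: Σt·t = 135, Σt·1/t = 5, Σ1/t·1/t = 17201/14400.
For Mᵀy: Σt·y = -128, Σ1/t·y = -287/120.
MᵀM·[m, c]ᵀ = Mᵀy becomes [[135, 5]; [5, 17201/14400]]·[m, c]ᵀ = [-128, -287/120]ᵀ.
Determinant 135·(17201/14400) − 5² = 43603/320.
m = ((-128)·(17201/14400) − 5·(-287/120))/(43603/320) = -2029528/1962135; c = (135·(-287/120) − 5·(-128))/(43603/320) = 101480/43603.
At t = 9: ŷ = (-2029528/1962135)·(9) + (101480/43603)·(1/9) = -17758352/1962135.

ŷ = -9.051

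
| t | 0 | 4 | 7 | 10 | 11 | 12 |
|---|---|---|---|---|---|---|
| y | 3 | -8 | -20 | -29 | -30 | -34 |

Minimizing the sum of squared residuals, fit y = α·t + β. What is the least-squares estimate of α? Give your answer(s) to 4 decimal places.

The normal equations are: 430·α + 44·β = -1200;  44·α + 6·β = -118.
det = 430·6 − 44² = 644.
α = ((-1200)·6 − 44·(-118))/644 = -502/161; β = (430·(-118) − 44·(-1200))/644 = 515/161.

α = -3.1180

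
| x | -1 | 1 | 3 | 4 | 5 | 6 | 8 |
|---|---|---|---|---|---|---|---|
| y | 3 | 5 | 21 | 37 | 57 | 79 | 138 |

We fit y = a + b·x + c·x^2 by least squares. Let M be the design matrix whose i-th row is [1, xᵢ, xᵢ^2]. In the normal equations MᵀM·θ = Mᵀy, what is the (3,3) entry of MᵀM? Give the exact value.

Row 3 ↔ basis x^2, column 3 ↔ basis x^2, so (MᵀM)_{3,3} = Σᵢ (x^2)·(x^2) = (1)·(1) + (1)·(1) + (9)·(9) + (16)·(16) + (25)·(25) + (36)·(36) + (64)·(64) = 6356.

6356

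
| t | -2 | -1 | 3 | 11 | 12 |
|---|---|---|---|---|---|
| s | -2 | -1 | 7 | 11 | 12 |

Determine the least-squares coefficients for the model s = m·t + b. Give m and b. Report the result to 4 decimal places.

m = 0.9630, b = 0.9700

With design matrix X, XᵀX = [[279, 23]; [23, 5]] and Xᵀs = [291, 27]ᵀ.
Δ = 279·5 − 23² = 866.
m = (291·5 − 23·27)/866 = 417/433; b = (279·27 − 23·291)/866 = 420/433.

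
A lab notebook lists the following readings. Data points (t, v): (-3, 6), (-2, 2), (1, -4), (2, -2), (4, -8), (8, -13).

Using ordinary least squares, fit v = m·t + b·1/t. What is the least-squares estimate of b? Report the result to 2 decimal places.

Setting ∂/∂m … = 0 gives: 98·m + 6·b = -166;  6·m + (973/576)·b = -93/8.
(Σt·t = 98, Σt·1/t = 6, Σ1/t·1/t = 973/576, Σt·v = -166, Σ1/t·v = -93/8.)
Eliminating b: (973/576)·(row 1) − 6·(row 2) gives (37309/288)·m = (973/576)·(-166) − 6·(-93/8) = -60671/288, so m = -60671/37309.
Then b = ((-93/8) − 6·(-60671/37309))/(973/576) = -41256/37309.

b = -1.11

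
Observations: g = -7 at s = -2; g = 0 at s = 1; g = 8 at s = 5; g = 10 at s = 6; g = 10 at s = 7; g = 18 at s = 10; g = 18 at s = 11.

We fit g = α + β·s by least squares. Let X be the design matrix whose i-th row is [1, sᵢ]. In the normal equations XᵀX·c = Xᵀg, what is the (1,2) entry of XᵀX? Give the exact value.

38

Row 1 ↔ basis 1, column 2 ↔ basis s, so (XᵀX)_{1,2} = Σᵢ s = (1)·(-2) + (1)·(1) + (1)·(5) + (1)·(6) + (1)·(7) + (1)·(10) + (1)·(11) = 38.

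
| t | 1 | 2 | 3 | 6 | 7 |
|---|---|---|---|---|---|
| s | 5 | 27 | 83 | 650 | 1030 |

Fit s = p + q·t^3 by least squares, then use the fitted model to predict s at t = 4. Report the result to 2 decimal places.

The normal equations are: 5·p + 595·q = 1795;  595·p + 165099·q = 496152.
det = 5·165099 − 595² = 471470.
p = (1795·165099 − 595·496152)/471470 = 228453/94294; q = (5·496152 − 595·1795)/471470 = 282547/94294.
At t = 4: ŝ = (228453/94294)·(1) + (282547/94294)·(64) = 18311461/94294.

ŝ = 194.20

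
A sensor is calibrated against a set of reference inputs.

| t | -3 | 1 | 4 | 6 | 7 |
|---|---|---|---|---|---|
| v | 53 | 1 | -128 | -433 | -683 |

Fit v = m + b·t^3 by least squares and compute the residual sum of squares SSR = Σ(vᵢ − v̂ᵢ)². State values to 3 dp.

Setting ∂/∂m … = 0 gives: 5·m + 597·b = -1190;  597·m + 169131·b = -337419.
Δ = 5·169131 − 597² = 489246.
m = ((-1190)·169131 − 597·(-337419))/489246 = 57751/163082; b = (5·(-337419) − 597·(-1190))/489246 = -325555/163082.
Residuals: -102195/81541, 215443/81541, -96727/163082, -352377/163082, 111304/81541; SSR = 2517249/163082.

SSR = 15.435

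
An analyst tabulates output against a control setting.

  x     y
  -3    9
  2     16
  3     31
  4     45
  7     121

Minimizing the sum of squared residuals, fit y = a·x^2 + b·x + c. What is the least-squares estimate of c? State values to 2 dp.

Setting ∂/∂a … = 0 gives: 2835·a + 415·b + 87·c = 7073;  415·a + 87·b + 13·c = 1125;  87·a + 13·b + 5·c = 222.
(Σx^2·x^2 = 2835, Σx^2·x = 415, Σx^2 = 87, Σx·x = 87, Σx = 13, Σ1 = 5, Σx^2·y = 7073, Σx·y = 1125, Σy = 222.)
Inverting the 3×3 Gram matrix, [a, b, c]ᵀ = [168395/86606, 294169/86606, 75197/43303]ᵀ.

c = 1.74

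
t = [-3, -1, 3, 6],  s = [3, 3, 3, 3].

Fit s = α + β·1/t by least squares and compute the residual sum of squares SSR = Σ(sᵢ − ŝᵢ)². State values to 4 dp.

With design matrix A, AᵀA = [[4, -5/6]; [-5/6, 5/4]] and Aᵀs = [12, -5/2]ᵀ.
Eliminating β: (5/4)·(row 1) − (-5/6)·(row 2) gives (155/36)·α = (5/4)·12 − (-5/6)·(-5/2) = 155/12, so α = 3.
Then β = ((-5/2) − (-5/6)·3)/(5/4) = 0.
Residuals: 0, 0, 0, 0; SSR = 0.

SSR = 0.0000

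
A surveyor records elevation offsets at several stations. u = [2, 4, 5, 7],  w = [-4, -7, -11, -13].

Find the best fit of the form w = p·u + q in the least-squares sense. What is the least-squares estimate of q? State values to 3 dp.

Normal-equation sums: Σu·u = 94, Σu = 18, Σ1 = 4.
For Mᵀw: Σu·w = -182, Σw = -35.
So MᵀM·[p, q]ᵀ = Mᵀw: [[94, 18]; [18, 4]]·[p, q]ᵀ = [-182, -35]ᵀ.
Δ = 94·4 − 18² = 52.
p = ((-182)·4 − 18·(-35))/52 = -49/26; q = (94·(-35) − 18·(-182))/52 = -7/26.

q = -0.269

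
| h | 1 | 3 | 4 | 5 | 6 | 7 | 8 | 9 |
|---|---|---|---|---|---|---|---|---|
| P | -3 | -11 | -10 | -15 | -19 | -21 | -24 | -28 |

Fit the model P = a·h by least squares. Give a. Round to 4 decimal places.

The normal system AᵀA·[a]ᵀ = AᵀP is [[281]]·[a]ᵀ = [-856]ᵀ.
Hence a = -856 / 281 ≈ -3.04626.

a = -3.0463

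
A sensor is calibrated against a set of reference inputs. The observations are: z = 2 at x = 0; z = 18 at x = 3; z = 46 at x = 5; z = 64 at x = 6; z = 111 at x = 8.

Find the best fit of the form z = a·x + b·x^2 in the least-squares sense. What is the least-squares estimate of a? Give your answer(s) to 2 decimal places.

a = 1.28

From the data, Σx·x = 134, Σx·x^2 = 880, Σx^2·x^2 = 6098.
For Aᵀz: Σx·z = 1556, Σx^2·z = 10720.
Normal equations: [[134, 880]; [880, 6098]]·[a, b]ᵀ = [1556, 10720]ᵀ.
Determinant 134·6098 − 880² = 42732.
a = (1556·6098 − 880·10720)/42732 = 4574/3561; b = (134·10720 − 880·1556)/42732 = 5600/3561.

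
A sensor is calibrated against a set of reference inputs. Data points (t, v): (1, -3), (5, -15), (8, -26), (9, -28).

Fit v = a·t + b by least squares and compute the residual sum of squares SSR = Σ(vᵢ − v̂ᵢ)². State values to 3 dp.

SSR = 1.200

Entries of MᵀM: Σt·t = 171, Σt = 23, Σ1 = 4.
For Mᵀv: Σt·v = -538, Σv = -72.
Determinant 171·4 − 23² = 155.
a = ((-538)·4 − 23·(-72))/155 = -16/5; b = (171·(-72) − 23·(-538))/155 = 2/5.
Residuals: -1/5, 3/5, -4/5, 2/5; SSR = 6/5.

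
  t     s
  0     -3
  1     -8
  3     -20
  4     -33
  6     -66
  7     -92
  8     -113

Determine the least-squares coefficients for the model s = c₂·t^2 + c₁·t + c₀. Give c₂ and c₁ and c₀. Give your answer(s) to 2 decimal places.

c₂ = -1.62, c₁ = -0.84, c₀ = -3.85

With design matrix M, MᵀM = [[8131, 1163, 175]; [1163, 175, 29]; [175, 29, 7]] and Mᵀs = [-14832, -2144, -335]ᵀ.
Inverting the 3×3 Gram matrix, [c₂, c₁, c₀]ᵀ = [-8953/5522, -13891/16566, -2899/753]ᵀ.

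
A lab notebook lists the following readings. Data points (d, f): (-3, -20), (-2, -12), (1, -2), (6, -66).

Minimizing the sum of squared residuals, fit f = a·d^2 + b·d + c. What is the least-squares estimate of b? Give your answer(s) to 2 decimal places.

b = 0.76

XᵀX·[a, b, c]ᵀ = Xᵀf reads: 1394·a + 182·b + 50·c = -2606;  182·a + 50·b + 2·c = -314;  50·a + 2·b + 4·c = -100.
Inverting the 3×3 Gram matrix, [a, b, c]ᵀ = [-2083/1086, 823/1086, -254/181]ᵀ.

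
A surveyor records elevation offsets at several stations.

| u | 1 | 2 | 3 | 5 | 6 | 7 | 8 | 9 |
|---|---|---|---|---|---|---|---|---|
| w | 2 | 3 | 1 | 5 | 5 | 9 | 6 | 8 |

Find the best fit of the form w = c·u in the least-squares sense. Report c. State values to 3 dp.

The normal equations are: 269·c = 249.
(Σu·u = 269, Σu·w = 249.)
c = 249/269 = 0.925651.

c = 0.926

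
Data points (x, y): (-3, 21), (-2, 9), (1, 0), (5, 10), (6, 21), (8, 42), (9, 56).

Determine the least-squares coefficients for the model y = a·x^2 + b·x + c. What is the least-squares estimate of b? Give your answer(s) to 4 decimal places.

b = -3.0480

Compute the Gram sums: Σx^2·x^2 = 12676, Σx^2·x = 1548, Σx^2 = 220, Σx·x = 220, Σx = 24, Σ1 = 7.
For Mᵀy: Σx^2·y = 8455, Σx·y = 935, Σy = 159.
So MᵀM·[a, b, c]ᵀ = Mᵀy: [[12676, 1548, 220]; [1548, 220, 24]; [220, 24, 7]]·[a, b, c]ᵀ = [8455, 935, 159]ᵀ.
Inverting the 3×3 Gram matrix, [a, b, c]ᵀ = [36479/35763, -145339/47684, 39577/35763]ᵀ.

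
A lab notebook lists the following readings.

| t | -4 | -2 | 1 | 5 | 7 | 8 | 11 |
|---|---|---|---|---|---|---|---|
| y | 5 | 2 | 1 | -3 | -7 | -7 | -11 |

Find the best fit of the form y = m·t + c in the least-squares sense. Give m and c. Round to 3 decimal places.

From the data, Σt·t = 280, Σt = 26, Σ1 = 7.
Right-hand side: Σt·y = -264, Σy = -20.
Determinant 280·7 − 26² = 1284.
m = ((-264)·7 − 26·(-20))/1284 = -332/321; c = (280·(-20) − 26·(-264))/1284 = 316/321.

m = -1.034, c = 0.984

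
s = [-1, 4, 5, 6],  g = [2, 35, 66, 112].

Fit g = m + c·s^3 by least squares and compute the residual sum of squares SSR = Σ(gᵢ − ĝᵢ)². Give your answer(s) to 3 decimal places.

SSR = 0.011

Normal-equation sums: Σ1 = 4, Σs^3 = 404, Σs^3·s^3 = 66378.
And Σg = 215, Σs^3·g = 34680.
So XᵀX·[m, c]ᵀ = Xᵀg: [[4, 404]; [404, 66378]]·[m, c]ᵀ = [215, 34680]ᵀ.
Δ = 4·66378 − 404² = 102296.
m = (215·66378 − 404·34680)/102296 = 130275/51148; c = (4·34680 − 404·215)/102296 = 12965/25574.
Residuals: -2049/51148, 385/51148, 4243/51148, -2579/51148; SSR = 567/51148.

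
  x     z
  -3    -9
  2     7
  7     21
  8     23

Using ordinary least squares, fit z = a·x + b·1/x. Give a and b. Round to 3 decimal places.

a = 2.886, b = 2.093

Entries of AᵀA: Σx·x = 126, Σx·1/x = 4, Σ1/x·1/x = 11209/28224.
And Σx·z = 372, Σ1/x·z = 99/8.
So AᵀA·[a, b]ᵀ = Aᵀz: [[126, 4]; [4, 11209/28224]]·[a, b]ᵀ = [372, 99/8]ᵀ.
Eliminating b: (11209/28224)·(row 1) − 4·(row 2) gives (7625/224)·a = (11209/28224)·372 − 4·(99/8) = 231055/2352, so a = 92422/32025.
Then b = ((99/8) − 4·(92422/32025))/(11209/28224) = 3192/1525.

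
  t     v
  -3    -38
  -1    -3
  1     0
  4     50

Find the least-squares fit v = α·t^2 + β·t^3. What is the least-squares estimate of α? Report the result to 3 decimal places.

α = -1.078

With design matrix A, AᵀA = [[339, 781]; [781, 4827]] and Aᵀv = [455, 4229]ᵀ.
Eliminating β: 4827·(row 1) − 781·(row 2) gives 1026392·α = 4827·455 − 781·4229 = -1106564, so α = -16273/15094.
Then β = (4229 − 781·(-16273/15094))/4827 = 15857/15094.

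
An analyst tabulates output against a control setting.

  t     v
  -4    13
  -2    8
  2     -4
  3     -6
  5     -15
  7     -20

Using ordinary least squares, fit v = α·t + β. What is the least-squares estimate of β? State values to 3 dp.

Entries of MᵀM: Σt·t = 107, Σt = 11, Σ1 = 6.
Moment sums: Σt·v = -309, Σv = -24.
det = 107·6 − 11² = 521.
α = ((-309)·6 − 11·(-24))/521 = -1590/521; β = (107·(-24) − 11·(-309))/521 = 831/521.

β = 1.595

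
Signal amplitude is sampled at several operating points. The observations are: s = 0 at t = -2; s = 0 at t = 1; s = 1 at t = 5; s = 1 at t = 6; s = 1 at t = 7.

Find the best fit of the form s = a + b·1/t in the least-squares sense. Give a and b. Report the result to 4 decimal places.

a = 0.6171, b = -0.0848

MᵀM·[a, b]ᵀ = Mᵀs reads: 5·a + (106/105)·b = 3;  (106/105)·a + (29507/22050)·b = 107/210.
Eliminating b: (29507/22050)·(row 1) − (106/105)·(row 2) gives (125063/22050)·a = (29507/22050)·3 − (106/105)·(107/210) = 77179/22050, so a = 77179/125063.
Then b = ((107/210) − (106/105)·(77179/125063))/(29507/22050) = -10605/125063.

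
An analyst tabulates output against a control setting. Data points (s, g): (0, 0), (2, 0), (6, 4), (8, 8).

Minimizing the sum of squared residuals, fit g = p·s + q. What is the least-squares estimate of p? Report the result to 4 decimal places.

p = 1.0000

Setting ∂/∂p … = 0 gives: 104·p + 16·q = 88;  16·p + 4·q = 12.
Determinant 104·4 − 16² = 160.
p = (88·4 − 16·12)/160 = 1; q = (104·12 − 16·88)/160 = -1.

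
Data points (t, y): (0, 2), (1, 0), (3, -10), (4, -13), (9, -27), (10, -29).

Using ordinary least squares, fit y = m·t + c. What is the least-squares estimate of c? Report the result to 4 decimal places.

From the data, Σt·t = 207, Σt = 27, Σ1 = 6.
Right-hand side: Σt·y = -615, Σy = -77.
det = 207·6 − 27² = 513.
m = ((-615)·6 − 27·(-77))/513 = -179/57; c = (207·(-77) − 27·(-615))/513 = 74/57.

c = 1.2982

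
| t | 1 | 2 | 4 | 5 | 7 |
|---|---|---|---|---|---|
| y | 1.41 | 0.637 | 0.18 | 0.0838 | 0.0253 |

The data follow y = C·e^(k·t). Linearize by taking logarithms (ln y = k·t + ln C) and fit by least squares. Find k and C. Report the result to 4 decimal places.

With ln yᵢ as the transformed response and tᵢ as the regressor:
Sums: Σt = 19.0000, Σ(t)² = 95.0000, Σln y = -7.9785, Σt·ln y = -45.5528.
Normal system: [[95.0000, 19.0000]; [19.0000, 5]]·[k, ln C]ᵀ = [-45.5528, -7.9785]ᵀ.
Slope k = (n·Σt·ln y − Σt·Σln y)/(n·Σ(t)² − (Σt)²) = (5·-45.5528 − 19.0000·-7.9785)/114.0000 = -0.66819; ln C = (Σln y − k·Σt)/n = 0.94342, so C = exp(0.94342) = 2.56875.

k = -0.6682, C = 2.5687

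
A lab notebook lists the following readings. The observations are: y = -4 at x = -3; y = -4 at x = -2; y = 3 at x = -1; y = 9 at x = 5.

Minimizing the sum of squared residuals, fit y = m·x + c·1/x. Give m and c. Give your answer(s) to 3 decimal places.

With design matrix M, MᵀM = [[39, 4]; [4, 1261/900]] and Mᵀy = [62, 32/15]ᵀ.
Δ = 39·(1261/900) − 4² = 11593/300.
m = (62·(1261/900) − 4·(32/15))/(11593/300) = 70502/34779; c = (39·(32/15) − 4·62)/(11593/300) = -49440/11593.

m = 2.027, c = -4.265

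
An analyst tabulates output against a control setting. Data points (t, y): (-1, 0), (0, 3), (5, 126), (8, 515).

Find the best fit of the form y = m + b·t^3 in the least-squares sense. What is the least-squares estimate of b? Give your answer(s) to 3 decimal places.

AᵀA·[m, b]ᵀ = Aᵀy reads: 4·m + 636·b = 644;  636·m + 277770·b = 279430.
Eliminating b: 277770·(row 1) − 636·(row 2) gives 706584·m = 277770·644 − 636·279430 = 1166400, so m = 48600/29441.
Then b = (279430 − 636·(48600/29441))/277770 = 88517/88323.

b = 1.002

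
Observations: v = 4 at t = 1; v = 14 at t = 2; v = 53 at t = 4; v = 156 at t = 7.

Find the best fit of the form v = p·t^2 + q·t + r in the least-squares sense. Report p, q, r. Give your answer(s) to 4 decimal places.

p = 3.0076, q = 1.2955, r = -0.4167

Sums needed: Σt^2·t^2 = 2674, Σt^2·t = 416, Σt^2 = 70, Σt·t = 70, Σt = 14, Σ1 = 4.
Moment sums: Σt^2·v = 8552, Σt·v = 1336, Σv = 227.
XᵀX·[p, q, r]ᵀ = Xᵀv becomes [[2674, 416, 70]; [416, 70, 14]; [70, 14, 4]]·[p, q, r]ᵀ = [8552, 1336, 227]ᵀ.
Solving the 3×3 system (Gaussian elimination) gives p = 397/132, q = 57/44, r = -5/12.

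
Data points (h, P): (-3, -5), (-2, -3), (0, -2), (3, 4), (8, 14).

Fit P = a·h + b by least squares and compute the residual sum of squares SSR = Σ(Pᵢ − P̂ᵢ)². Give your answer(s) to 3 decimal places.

SSR = 4.546

Entries of XᵀX: Σh·h = 86, Σh = 6, Σ1 = 5.
Right-hand side: Σh·P = 145, ΣP = 8.
XᵀX·[a, b]ᵀ = XᵀP becomes [[86, 6]; [6, 5]]·[a, b]ᵀ = [145, 8]ᵀ.
Δ = 86·5 − 6² = 394.
a = (145·5 − 6·8)/394 = 677/394; b = (86·8 − 6·145)/394 = -91/197.
Residuals: 243/394, 177/197, -303/197, -273/394, 141/197; SSR = 1791/394.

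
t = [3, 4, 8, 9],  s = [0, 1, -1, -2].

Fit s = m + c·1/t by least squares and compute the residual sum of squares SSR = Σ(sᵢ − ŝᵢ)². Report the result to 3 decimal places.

SSR = 2.103

The normal system MᵀM·[m, c]ᵀ = Mᵀs is [[4, 59/72]; [59/72, 1045/5184]]·[m, c]ᵀ = [-2, -7/72]ᵀ.
Eliminating c: (1045/5184)·(row 1) − (59/72)·(row 2) gives (233/1728)·m = (1045/5184)·(-2) − (59/72)·(-7/72) = -559/1728, so m = -559/233.
Then c = ((-7/72) − (59/72)·(-559/233))/(1045/5184) = 2160/233.
Residuals: -161/233, 252/233, 56/233, -147/233; SSR = 490/233.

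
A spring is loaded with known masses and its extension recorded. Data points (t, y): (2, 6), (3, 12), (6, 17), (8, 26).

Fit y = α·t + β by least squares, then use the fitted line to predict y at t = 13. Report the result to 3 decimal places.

Normal-equation sums: Σt·t = 113, Σt = 19, Σ1 = 4.
And Σt·y = 358, Σy = 61.
So MᵀM·[α, β]ᵀ = Mᵀy: [[113, 19]; [19, 4]]·[α, β]ᵀ = [358, 61]ᵀ.
Δ = 113·4 − 19² = 91.
α = (358·4 − 19·61)/91 = 3; β = (113·61 − 19·358)/91 = 1.
At t = 13: ŷ = (3)·(13) + (1)·(1) = 40.

ŷ = 40.000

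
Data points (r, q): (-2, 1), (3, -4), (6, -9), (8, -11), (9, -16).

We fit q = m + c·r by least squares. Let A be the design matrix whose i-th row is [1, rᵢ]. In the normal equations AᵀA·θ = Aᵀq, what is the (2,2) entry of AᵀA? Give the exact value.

Row 2 ↔ basis r, column 2 ↔ basis r, so (AᵀA)_{2,2} = Σᵢ (r)·(r) = (-2)·(-2) + (3)·(3) + (6)·(6) + (8)·(8) + (9)·(9) = 194.

194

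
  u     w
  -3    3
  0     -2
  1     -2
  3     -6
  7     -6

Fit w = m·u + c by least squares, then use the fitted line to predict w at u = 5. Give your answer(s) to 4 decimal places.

ŵ = -5.6920

Setting ∂/∂m … = 0 gives: 68·m + 8·c = -71;  8·m + 5·c = -13.
(Σu·u = 68, Σu = 8, Σ1 = 5, Σu·w = -71, Σw = -13.)
Determinant 68·5 − 8² = 276.
m = ((-71)·5 − 8·(-13))/276 = -251/276; c = (68·(-13) − 8·(-71))/276 = -79/69.
At u = 5: ŵ = (-251/276)·(5) + (-79/69)·(1) = -1571/276.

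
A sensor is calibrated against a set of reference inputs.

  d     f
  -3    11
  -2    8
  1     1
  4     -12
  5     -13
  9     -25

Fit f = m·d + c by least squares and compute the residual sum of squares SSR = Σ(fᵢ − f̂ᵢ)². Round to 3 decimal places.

SSR = 7.652

Entries of MᵀM: Σd·d = 136, Σd = 14, Σ1 = 6.
For Mᵀf: Σd·f = -386, Σf = -30.
Determinant 136·6 − 14² = 620.
m = ((-386)·6 − 14·(-30))/620 = -474/155; c = (136·(-30) − 14·(-386))/620 = 331/155.
Residuals: -48/155, -39/155, 298/155, -59/31, 24/155, 12/31; SSR = 1186/155.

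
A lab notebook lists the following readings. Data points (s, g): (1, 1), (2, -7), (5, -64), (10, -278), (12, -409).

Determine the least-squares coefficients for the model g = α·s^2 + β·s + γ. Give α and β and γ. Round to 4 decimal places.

The normal system AᵀA·[α, β, γ]ᵀ = Aᵀg is [[31378, 2862, 274]; [2862, 274, 30]; [274, 30, 5]]·[α, β, γ]ᵀ = [-88323, -8021, -757]ᵀ.
Row-reducing yields α = -51713/17056, β = 38815/17056, γ = 1169/1066.

α = -3.0320, β = 2.2757, γ = 1.0966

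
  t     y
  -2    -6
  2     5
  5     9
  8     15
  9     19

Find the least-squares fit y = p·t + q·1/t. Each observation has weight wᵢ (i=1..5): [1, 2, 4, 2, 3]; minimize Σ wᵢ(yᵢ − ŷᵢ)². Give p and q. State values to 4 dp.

p = 1.9501, q = 1.9234

Normal-equation sums: Σwᵢ·t·t = 483, Σwᵢ·t·1/t = 12, Σwᵢ·1/t·1/t = 21131/21600.
For XᵀWy: Σwᵢ·t·y = 965, Σwᵢ·1/t·y = 1517/60.
XᵀWX·[p, q]ᵀ = XᵀWy becomes [[483, 12]; [12, 21131/21600]]·[p, q]ᵀ = [965, 1517/60]ᵀ.
Δ = 483·(21131/21600) − 12² = 2365291/7200.
p = (965·(21131/21600) − 12·(1517/60))/(2365291/7200) = 13837975/7095873; q = (483·(1517/60) − 12·965)/(2365291/7200) = 4549320/2365291.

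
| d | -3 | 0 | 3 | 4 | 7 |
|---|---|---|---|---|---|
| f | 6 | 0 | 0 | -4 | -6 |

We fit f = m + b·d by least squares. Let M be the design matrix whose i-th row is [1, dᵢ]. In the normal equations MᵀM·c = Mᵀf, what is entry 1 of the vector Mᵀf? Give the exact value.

-4

Entry 1 ↔ basis 1, so (Mᵀf)_{1} = Σᵢ fᵢ = (1)·(6) + (1)·(0) + (1)·(0) + (1)·(-4) + (1)·(-6) = -4.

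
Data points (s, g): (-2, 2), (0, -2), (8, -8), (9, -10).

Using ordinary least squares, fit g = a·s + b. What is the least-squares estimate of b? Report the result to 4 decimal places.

The normal system AᵀA·[a, b]ᵀ = Aᵀg is [[149, 15]; [15, 4]]·[a, b]ᵀ = [-158, -18]ᵀ.
Eliminating b: 4·(row 1) − 15·(row 2) gives 371·a = 4·(-158) − 15·(-18) = -362, so a = -362/371.
Then b = ((-18) − 15·(-362/371))/4 = -312/371.

b = -0.8410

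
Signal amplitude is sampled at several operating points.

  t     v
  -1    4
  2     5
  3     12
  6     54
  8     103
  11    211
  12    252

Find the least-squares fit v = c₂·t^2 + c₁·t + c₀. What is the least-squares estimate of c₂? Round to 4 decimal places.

c₂ = 1.9737

MᵀM·[c₂, c₁, c₀]ᵀ = Mᵀv reads: 40867·c₂ + 3821·c₁ + 379·c₀ = 70487;  3821·c₂ + 379·c₁ + 41·c₀ = 6535;  379·c₂ + 41·c₁ + 7·c₀ = 641.
Solving the 3×3 system (Gaussian elimination) gives c₂ = 50207/25438, c₁ = -34771/12719, c₀ = 2623/3634.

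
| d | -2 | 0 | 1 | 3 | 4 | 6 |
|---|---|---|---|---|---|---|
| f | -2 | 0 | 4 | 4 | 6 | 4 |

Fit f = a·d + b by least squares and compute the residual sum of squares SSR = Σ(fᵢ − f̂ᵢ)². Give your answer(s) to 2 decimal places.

Entries of XᵀX: Σd·d = 66, Σd = 12, Σ1 = 6.
And Σd·f = 68, Σf = 16.
XᵀX·[a, b]ᵀ = Xᵀf becomes [[66, 12]; [12, 6]]·[a, b]ᵀ = [68, 16]ᵀ.
det = 66·6 − 12² = 252.
a = (68·6 − 12·16)/252 = 6/7; b = (66·16 − 12·68)/252 = 20/21.
Residuals: -26/21, -20/21, 46/21, 10/21, 34/21, -44/21; SSR = 304/21.

SSR = 14.48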